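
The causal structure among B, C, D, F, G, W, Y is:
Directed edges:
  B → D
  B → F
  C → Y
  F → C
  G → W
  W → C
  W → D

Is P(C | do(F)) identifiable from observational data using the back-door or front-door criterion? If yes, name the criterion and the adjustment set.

desc(F)\{F}={C,Y}; candidates ⊆ {B,D,G,W}.
∅: F⊥C given ∅ in G with F→· removed — back-door holds.
P(C|do(F)) = P(C|F) — no adjustment needed.

P(C|do(F)): backdoor, adjust for ∅.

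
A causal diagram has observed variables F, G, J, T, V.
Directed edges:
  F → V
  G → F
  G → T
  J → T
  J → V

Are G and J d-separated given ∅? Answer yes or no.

Yes — G ⊥ J | ∅.

Bayes-Ball from G | ∅ reaches {F,T,V}.
J ∉ reach(G|∅) ⇒ G ⊥ J | ∅.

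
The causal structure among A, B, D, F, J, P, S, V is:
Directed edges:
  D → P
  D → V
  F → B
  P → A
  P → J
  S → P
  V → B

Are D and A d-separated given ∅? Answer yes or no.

Bayes-Ball from D | ∅ reaches {A,B,J,P,V}.
A ∈ reach(D|∅) ⇒ D ⊥̸ A | ∅.

No — D and A are d-connected given ∅.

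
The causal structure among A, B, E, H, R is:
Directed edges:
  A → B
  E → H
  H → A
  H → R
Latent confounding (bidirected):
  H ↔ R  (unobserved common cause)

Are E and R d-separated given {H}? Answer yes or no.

No — E and R are d-connected given {H}.

Bayes-Ball from E | {H} reaches {R}.
R ∈ reach(E|{H}) ⇒ E ⊥̸ R | {H}.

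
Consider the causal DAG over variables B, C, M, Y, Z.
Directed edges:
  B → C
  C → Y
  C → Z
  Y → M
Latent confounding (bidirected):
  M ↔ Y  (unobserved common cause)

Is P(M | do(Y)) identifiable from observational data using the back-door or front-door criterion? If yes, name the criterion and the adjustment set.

desc(Y)\{Y}={M}; candidates ⊆ {B,C,Z}.
Y↔M: latent back-door arc(s) into Y.
size 0: {}; under {} Y still reaches {B,C,M,Z} ∋ M.
size 1: {B}, {C}, {Z}; under {B} Y still reaches {C,M,Z} ∋ M.
size 2: {B,C}, {B,Z}, {C,Z}; under {B,C} Y still reaches {M} ∋ M.
Y↔M cannot be blocked by any observed set — no back-door set.
No mediator lies on a directed Y→…→M path.
Neither criterion identifies P(M|do(Y)) in this graph.

P(M|do(Y)): not identifiable (no BD/FD set).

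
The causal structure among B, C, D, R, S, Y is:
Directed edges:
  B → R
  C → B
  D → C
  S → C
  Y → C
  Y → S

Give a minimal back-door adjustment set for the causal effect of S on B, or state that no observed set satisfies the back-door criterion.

S→B: minimal back-door set {Y}.

desc(S)\{S}={B,C,R}; candidates ⊆ {D,Y}.
size 0: {}; under {} S still reaches {B,C,R,Y} ∋ B.
{Y}: S⊥B given {Y} in G with S→· removed — back-door holds.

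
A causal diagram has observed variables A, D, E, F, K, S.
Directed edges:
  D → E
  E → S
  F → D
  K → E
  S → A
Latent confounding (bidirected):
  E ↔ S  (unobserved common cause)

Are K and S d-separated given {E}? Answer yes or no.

Bayes-Ball from K | {E} reaches {A,D,F,S}.
S ∈ reach(K|{E}) ⇒ K ⊥̸ S | {E}.

No — K and S are d-connected given {E}.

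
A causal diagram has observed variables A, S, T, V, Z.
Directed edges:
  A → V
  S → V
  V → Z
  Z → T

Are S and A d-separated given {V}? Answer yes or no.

No — S and A are d-connected given {V}.

Bayes-Ball from S | {V} reaches {A}.
A ∈ reach(S|{V}) ⇒ S ⊥̸ A | {V}.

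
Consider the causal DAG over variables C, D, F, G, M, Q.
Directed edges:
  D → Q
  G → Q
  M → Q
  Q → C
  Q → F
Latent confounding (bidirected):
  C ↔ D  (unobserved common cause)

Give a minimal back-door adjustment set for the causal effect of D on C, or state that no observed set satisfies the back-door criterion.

D→C: no observed back-door set.

desc(D)\{D}={C,F,Q}; candidates ⊆ {G,M}.
D↔C: latent back-door arc(s) into D.
size 0: {}; under {} D still reaches {C} ∋ C.
size 1: {G}, {M}; under {G} D still reaches {C} ∋ C.
size 2: {G,M}; under {G,M} D still reaches {C} ∋ C.
D↔C cannot be blocked by any observed set — no back-door set.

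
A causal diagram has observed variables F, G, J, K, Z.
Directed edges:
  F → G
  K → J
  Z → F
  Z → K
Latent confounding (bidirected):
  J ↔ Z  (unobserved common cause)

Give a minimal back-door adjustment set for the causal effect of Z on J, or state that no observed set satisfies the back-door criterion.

Z→J: no observed back-door set.

desc(Z)\{Z}={F,G,J,K}; candidates ⊆ {—}.
Z↔J: latent back-door arc(s) into Z.
size 0: {}; under {} Z still reaches {J} ∋ J.
Z↔J cannot be blocked by any observed set — no back-door set.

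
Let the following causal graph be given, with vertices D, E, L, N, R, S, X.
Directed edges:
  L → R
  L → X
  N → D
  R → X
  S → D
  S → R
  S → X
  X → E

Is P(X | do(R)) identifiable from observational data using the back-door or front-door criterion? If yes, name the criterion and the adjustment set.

P(X|do(R)): backdoor, adjust for {L, S}.

desc(R)\{R}={E,X}; candidates ⊆ {D,L,N,S}.
size 0: {}; under {} R still reaches {D,E,L,S,X} ∋ X.
size 1: {D}, {L}, {N} …(+1); under {D} R still reaches {E,L,N,S,X} ∋ X.
{L,S}: R⊥X given {L,S} in G with R→· removed — back-door holds.
P(X|do(R)) = Σ_{L,S} P(X|R,L,S)·P(L,S).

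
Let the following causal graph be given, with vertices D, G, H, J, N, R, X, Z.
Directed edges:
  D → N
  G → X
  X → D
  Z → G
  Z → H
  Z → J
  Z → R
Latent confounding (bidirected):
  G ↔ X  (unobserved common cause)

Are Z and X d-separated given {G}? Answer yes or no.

Bayes-Ball from Z | {G} reaches {D,H,J,N,R,X}.
X ∈ reach(Z|{G}) ⇒ Z ⊥̸ X | {G}.

No — Z and X are d-connected given {G}.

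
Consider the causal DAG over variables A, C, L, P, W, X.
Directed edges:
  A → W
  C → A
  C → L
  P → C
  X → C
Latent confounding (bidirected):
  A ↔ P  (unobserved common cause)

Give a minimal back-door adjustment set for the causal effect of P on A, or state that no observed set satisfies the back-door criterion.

desc(P)\{P}={A,C,L,W}; candidates ⊆ {X}.
P↔A: latent back-door arc(s) into P.
size 0: {}; under {} P still reaches {A,W} ∋ A.
size 1: {X}; under {X} P still reaches {A,W} ∋ A.
P↔A cannot be blocked by any observed set — no back-door set.

P→A: no observed back-door set.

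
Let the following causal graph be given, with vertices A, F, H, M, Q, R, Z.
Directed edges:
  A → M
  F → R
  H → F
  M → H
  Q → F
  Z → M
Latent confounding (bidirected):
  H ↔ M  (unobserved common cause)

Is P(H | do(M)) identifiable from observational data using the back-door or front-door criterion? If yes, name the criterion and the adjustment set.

desc(M)\{M}={F,H,R}; candidates ⊆ {A,Q,Z}.
M↔H: latent back-door arc(s) into M.
size 0: {}; under {} M still reaches {A,F,H,R,Z} ∋ H.
size 1: {A}, {Q}, {Z}; under {A} M still reaches {F,H,R,Z} ∋ H.
size 2: {A,Q}, {A,Z}, {Q,Z}; under {A,Q} M still reaches {F,H,R,Z} ∋ H.
M↔H cannot be blocked by any observed set — no back-door set.
No mediator lies on a directed M→…→H path.
Neither criterion identifies P(H|do(M)) in this graph.

P(H|do(M)): not identifiable (no BD/FD set).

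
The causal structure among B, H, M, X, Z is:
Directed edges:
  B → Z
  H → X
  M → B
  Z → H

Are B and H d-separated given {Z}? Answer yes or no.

Bayes-Ball from B | {Z} reaches {M}.
H ∉ reach(B|{Z}) ⇒ B ⊥ H | {Z}.

Yes — B ⊥ H | {Z}.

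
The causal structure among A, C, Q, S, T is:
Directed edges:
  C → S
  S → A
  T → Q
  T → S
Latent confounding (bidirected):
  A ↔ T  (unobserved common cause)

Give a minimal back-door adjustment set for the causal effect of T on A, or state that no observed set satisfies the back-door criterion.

T→A: no observed back-door set.

desc(T)\{T}={A,Q,S}; candidates ⊆ {C}.
T↔A: latent back-door arc(s) into T.
size 0: {}; under {} T still reaches {A} ∋ A.
size 1: {C}; under {C} T still reaches {A} ∋ A.
T↔A cannot be blocked by any observed set — no back-door set.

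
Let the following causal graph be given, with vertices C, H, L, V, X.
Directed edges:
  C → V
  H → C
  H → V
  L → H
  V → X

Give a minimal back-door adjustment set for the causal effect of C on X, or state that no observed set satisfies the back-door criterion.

C→X: minimal back-door set {H}.

desc(C)\{C}={V,X}; candidates ⊆ {H,L}.
size 0: {}; under {} C still reaches {H,L,V,X} ∋ X.
{H}: C⊥X given {H} in G with C→· removed — back-door holds.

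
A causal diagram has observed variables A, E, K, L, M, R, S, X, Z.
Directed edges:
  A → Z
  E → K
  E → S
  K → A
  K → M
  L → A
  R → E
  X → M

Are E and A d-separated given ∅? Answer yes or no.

No — E and A are d-connected given ∅.

Bayes-Ball from E | ∅ reaches {A,K,M,R,S,Z}.
A ∈ reach(E|∅) ⇒ E ⊥̸ A | ∅.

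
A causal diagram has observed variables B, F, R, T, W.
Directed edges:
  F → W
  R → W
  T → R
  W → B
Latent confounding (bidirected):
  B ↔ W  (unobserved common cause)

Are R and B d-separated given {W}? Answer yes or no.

Bayes-Ball from R | {W} reaches {B,F,T}.
B ∈ reach(R|{W}) ⇒ R ⊥̸ B | {W}.

No — R and B are d-connected given {W}.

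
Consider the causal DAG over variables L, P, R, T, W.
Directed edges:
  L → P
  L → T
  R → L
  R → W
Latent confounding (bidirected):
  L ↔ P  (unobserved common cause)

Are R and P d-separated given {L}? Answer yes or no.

No — R and P are d-connected given {L}.

Bayes-Ball from R | {L} reaches {P,W}.
P ∈ reach(R|{L}) ⇒ R ⊥̸ P | {L}.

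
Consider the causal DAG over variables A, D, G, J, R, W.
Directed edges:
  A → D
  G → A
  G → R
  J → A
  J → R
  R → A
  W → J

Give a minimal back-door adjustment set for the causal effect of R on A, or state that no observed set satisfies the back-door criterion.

R→A: minimal back-door set {G, J}.

desc(R)\{R}={A,D}; candidates ⊆ {G,J,W}.
size 0: {}; under {} R still reaches {A,D,G,J,W} ∋ A.
size 1: {G}, {J}, {W}; under {G} R still reaches {A,D,J,W} ∋ A.
{G,J}: R⊥A given {G,J} in G with R→· removed — back-door holds.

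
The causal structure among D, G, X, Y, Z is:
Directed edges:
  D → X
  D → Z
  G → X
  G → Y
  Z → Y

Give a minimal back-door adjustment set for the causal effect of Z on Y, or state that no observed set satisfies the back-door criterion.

Z→Y: minimal back-door set ∅.

desc(Z)\{Z}={Y}; candidates ⊆ {D,G,X}.
∅: Z⊥Y given ∅ in G with Z→· removed — back-door holds.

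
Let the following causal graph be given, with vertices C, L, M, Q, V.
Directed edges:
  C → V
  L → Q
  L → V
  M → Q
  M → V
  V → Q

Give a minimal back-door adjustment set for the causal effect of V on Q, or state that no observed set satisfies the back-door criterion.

V→Q: minimal back-door set {L, M}.

desc(V)\{V}={Q}; candidates ⊆ {C,L,M}.
size 0: {}; under {} V still reaches {C,L,M,Q} ∋ Q.
size 1: {C}, {L}, {M}; under {C} V still reaches {L,M,Q} ∋ Q.
{L,M}: V⊥Q given {L,M} in G with V→· removed — back-door holds.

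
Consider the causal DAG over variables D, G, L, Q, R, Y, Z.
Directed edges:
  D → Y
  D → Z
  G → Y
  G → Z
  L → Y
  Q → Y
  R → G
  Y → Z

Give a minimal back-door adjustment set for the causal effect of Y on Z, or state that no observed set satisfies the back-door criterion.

Y→Z: minimal back-door set {D, G}.

desc(Y)\{Y}={Z}; candidates ⊆ {D,G,L,Q,R}.
size 0: {}; under {} Y still reaches {D,G,L,Q,R,Z} ∋ Z.
size 1: {D}, {G}, {L} …(+2); under {D} Y still reaches {G,L,Q,R,Z} ∋ Z.
{D,G}: Y⊥Z given {D,G} in G with Y→· removed — back-door holds.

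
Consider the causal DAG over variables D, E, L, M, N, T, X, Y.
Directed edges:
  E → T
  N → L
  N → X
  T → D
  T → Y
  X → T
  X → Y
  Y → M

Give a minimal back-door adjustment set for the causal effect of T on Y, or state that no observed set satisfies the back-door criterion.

T→Y: minimal back-door set {X}.

desc(T)\{T}={D,M,Y}; candidates ⊆ {E,L,N,X}.
size 0: {}; under {} T still reaches {E,L,M,N,X,Y} ∋ Y.
{X}: T⊥Y given {X} in G with T→· removed — back-door holds.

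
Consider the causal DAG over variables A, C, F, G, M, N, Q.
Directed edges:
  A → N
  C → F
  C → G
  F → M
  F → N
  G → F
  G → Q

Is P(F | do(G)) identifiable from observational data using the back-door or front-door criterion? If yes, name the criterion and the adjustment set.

desc(G)\{G}={F,M,N,Q}; candidates ⊆ {A,C}.
size 0: {}; under {} G still reaches {C,F,M,N} ∋ F.
{C}: G⊥F given {C} in G with G→· removed — back-door holds.
P(F|do(G)) = Σ_{C} P(F|G,C)·P(C).

P(F|do(G)): backdoor, adjust for {C}.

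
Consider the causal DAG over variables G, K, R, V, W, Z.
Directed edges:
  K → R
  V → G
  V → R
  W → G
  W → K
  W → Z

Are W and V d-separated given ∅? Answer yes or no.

Yes — W ⊥ V | ∅.

Bayes-Ball from W | ∅ reaches {G,K,R,Z}.
V ∉ reach(W|∅) ⇒ W ⊥ V | ∅.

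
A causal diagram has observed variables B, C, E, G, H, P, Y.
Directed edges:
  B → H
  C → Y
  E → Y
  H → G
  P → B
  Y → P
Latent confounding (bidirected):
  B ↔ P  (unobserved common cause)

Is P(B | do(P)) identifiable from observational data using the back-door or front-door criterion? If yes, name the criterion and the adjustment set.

P(B|do(P)): not identifiable (no BD/FD set).

desc(P)\{P}={B,G,H}; candidates ⊆ {C,E,Y}.
P↔B: latent back-door arc(s) into P.
size 0: {}; under {} P still reaches {B,C,E,G,H,Y} ∋ B.
size 1: {C}, {E}, {Y}; under {C} P still reaches {B,E,G,H,Y} ∋ B.
size 2: {C,E}, {C,Y}, {E,Y}; under {C,E} P still reaches {B,G,H,Y} ∋ B.
P↔B cannot be blocked by any observed set — no back-door set.
No mediator lies on a directed P→…→B path.
Neither criterion identifies P(B|do(P)) in this graph.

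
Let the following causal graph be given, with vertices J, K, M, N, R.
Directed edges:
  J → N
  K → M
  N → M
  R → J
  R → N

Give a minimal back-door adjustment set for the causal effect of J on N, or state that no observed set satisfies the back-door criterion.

desc(J)\{J}={M,N}; candidates ⊆ {K,R}.
size 0: {}; under {} J still reaches {M,N,R} ∋ N.
{R}: J⊥N given {R} in G with J→· removed — back-door holds.

J→N: minimal back-door set {R}.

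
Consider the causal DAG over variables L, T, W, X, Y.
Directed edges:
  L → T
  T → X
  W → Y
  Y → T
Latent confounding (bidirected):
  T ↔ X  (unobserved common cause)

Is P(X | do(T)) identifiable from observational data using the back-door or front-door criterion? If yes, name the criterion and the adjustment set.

P(X|do(T)): not identifiable (no BD/FD set).

desc(T)\{T}={X}; candidates ⊆ {L,W,Y}.
T↔X: latent back-door arc(s) into T.
size 0: {}; under {} T still reaches {L,W,X,Y} ∋ X.
size 1: {L}, {W}, {Y}; under {L} T still reaches {W,X,Y} ∋ X.
size 2: {L,W}, {L,Y}, {W,Y}; under {L,W} T still reaches {X,Y} ∋ X.
T↔X cannot be blocked by any observed set — no back-door set.
No mediator lies on a directed T→…→X path.
Neither criterion identifies P(X|do(T)) in this graph.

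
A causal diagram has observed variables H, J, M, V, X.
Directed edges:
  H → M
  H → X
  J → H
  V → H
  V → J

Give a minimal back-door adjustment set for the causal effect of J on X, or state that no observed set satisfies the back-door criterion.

J→X: minimal back-door set {V}.

desc(J)\{J}={H,M,X}; candidates ⊆ {V}.
size 0: {}; under {} J still reaches {H,M,V,X} ∋ X.
{V}: J⊥X given {V} in G with J→· removed — back-door holds.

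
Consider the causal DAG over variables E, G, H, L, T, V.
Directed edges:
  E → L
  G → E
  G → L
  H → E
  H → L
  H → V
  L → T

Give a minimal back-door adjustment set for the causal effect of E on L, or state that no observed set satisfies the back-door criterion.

E→L: minimal back-door set {G, H}.

desc(E)\{E}={L,T}; candidates ⊆ {G,H,V}.
size 0: {}; under {} E still reaches {G,H,L,T,V} ∋ L.
size 1: {G}, {H}, {V}; under {G} E still reaches {H,L,T,V} ∋ L.
{G,H}: E⊥L given {G,H} in G with E→· removed — back-door holds.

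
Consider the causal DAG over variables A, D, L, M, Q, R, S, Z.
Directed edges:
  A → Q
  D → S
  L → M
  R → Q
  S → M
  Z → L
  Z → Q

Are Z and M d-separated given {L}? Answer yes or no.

Yes — Z ⊥ M | {L}.

Bayes-Ball from Z | {L} reaches {Q}.
M ∉ reach(Z|{L}) ⇒ Z ⊥ M | {L}.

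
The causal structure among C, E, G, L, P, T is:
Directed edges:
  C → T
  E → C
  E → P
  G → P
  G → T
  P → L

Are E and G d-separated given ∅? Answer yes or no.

Bayes-Ball from E | ∅ reaches {C,L,P,T}.
G ∉ reach(E|∅) ⇒ E ⊥ G | ∅.

Yes — E ⊥ G | ∅.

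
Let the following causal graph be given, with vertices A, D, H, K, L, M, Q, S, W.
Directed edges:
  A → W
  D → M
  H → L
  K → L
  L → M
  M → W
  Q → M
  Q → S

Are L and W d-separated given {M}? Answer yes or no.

Bayes-Ball from L | {M} reaches {D,H,K,Q,S}.
W ∉ reach(L|{M}) ⇒ L ⊥ W | {M}.

Yes — L ⊥ W | {M}.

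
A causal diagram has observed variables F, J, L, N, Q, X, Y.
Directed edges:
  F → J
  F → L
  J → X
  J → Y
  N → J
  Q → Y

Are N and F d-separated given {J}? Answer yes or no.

Bayes-Ball from N | {J} reaches {F,L}.
F ∈ reach(N|{J}) ⇒ N ⊥̸ F | {J}.

No — N and F are d-connected given {J}.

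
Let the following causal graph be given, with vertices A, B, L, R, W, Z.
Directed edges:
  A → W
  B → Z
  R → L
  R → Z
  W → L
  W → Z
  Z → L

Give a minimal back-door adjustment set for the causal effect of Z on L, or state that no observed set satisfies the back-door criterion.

Z→L: minimal back-door set {R, W}.

desc(Z)\{Z}={L}; candidates ⊆ {A,B,R,W}.
size 0: {}; under {} Z still reaches {A,B,L,R,W} ∋ L.
size 1: {A}, {B}, {R} …(+1); under {A} Z still reaches {B,L,R,W} ∋ L.
{R,W}: Z⊥L given {R,W} in G with Z→· removed — back-door holds.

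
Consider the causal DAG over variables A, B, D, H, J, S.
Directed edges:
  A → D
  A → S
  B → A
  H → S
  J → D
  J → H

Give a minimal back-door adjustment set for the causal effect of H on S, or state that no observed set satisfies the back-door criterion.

H→S: minimal back-door set ∅.

desc(H)\{H}={S}; candidates ⊆ {A,B,D,J}.
∅: H⊥S given ∅ in G with H→· removed — back-door holds.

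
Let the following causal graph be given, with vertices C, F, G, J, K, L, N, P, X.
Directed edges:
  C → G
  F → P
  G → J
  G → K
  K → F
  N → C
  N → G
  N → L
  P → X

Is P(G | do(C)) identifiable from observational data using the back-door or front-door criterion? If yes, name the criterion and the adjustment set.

desc(C)\{C}={F,G,J,K,P,X}; candidates ⊆ {L,N}.
size 0: {}; under {} C still reaches {F,G,J,K,L,N,P,X} ∋ G.
{N}: C⊥G given {N} in G with C→· removed — back-door holds.
P(G|do(C)) = Σ_{N} P(G|C,N)·P(N).

P(G|do(C)): backdoor, adjust for {N}.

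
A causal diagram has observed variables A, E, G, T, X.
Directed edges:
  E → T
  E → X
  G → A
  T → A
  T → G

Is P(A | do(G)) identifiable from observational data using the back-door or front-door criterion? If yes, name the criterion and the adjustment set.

desc(G)\{G}={A}; candidates ⊆ {E,T,X}.
size 0: {}; under {} G still reaches {A,E,T,X} ∋ A.
{T}: G⊥A given {T} in G with G→· removed — back-door holds.
P(A|do(G)) = Σ_{T} P(A|G,T)·P(T).

P(A|do(G)): backdoor, adjust for {T}.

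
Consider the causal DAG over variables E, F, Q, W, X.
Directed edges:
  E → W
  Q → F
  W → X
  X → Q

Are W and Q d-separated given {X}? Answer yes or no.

Bayes-Ball from W | {X} reaches {E}.
Q ∉ reach(W|{X}) ⇒ W ⊥ Q | {X}.

Yes — W ⊥ Q | {X}.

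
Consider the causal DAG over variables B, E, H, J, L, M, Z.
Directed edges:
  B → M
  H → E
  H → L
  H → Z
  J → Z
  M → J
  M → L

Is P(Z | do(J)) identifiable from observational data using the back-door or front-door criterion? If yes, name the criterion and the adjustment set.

P(Z|do(J)): backdoor, adjust for ∅.

desc(J)\{J}={Z}; candidates ⊆ {B,E,H,L,M}.
∅: J⊥Z given ∅ in G with J→· removed — back-door holds.
P(Z|do(J)) = P(Z|J) — no adjustment needed.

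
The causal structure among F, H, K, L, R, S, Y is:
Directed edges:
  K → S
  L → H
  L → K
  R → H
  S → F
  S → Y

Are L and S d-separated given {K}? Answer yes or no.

Bayes-Ball from L | {K} reaches {H}.
S ∉ reach(L|{K}) ⇒ L ⊥ S | {K}.

Yes — L ⊥ S | {K}.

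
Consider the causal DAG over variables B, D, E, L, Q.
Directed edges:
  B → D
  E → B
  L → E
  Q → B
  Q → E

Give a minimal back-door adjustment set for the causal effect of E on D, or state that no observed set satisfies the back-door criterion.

E→D: minimal back-door set {Q}.

desc(E)\{E}={B,D}; candidates ⊆ {L,Q}.
size 0: {}; under {} E still reaches {B,D,L,Q} ∋ D.
{Q}: E⊥D given {Q} in G with E→· removed — back-door holds.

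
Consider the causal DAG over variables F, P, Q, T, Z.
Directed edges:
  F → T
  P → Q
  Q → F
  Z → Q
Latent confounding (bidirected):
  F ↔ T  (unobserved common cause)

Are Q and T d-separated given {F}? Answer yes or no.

Bayes-Ball from Q | {F} reaches {P,T,Z}.
T ∈ reach(Q|{F}) ⇒ Q ⊥̸ T | {F}.

No — Q and T are d-connected given {F}.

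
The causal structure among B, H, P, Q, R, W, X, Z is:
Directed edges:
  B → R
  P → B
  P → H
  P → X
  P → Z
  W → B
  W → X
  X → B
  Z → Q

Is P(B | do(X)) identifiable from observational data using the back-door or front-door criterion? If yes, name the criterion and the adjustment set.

desc(X)\{X}={B,R}; candidates ⊆ {H,P,Q,W,Z}.
size 0: {}; under {} X still reaches {B,H,P,Q,R,W,Z} ∋ B.
size 1: {H}, {P}, {Q} …(+2); under {H} X still reaches {B,P,Q,R,W,Z} ∋ B.
{P,W}: X⊥B given {P,W} in G with X→· removed — back-door holds.
P(B|do(X)) = Σ_{P,W} P(B|X,P,W)·P(P,W).

P(B|do(X)): backdoor, adjust for {P, W}.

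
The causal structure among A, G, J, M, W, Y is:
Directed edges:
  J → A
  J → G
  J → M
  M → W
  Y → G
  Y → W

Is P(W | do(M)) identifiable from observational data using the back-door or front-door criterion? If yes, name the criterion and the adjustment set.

desc(M)\{M}={W}; candidates ⊆ {A,G,J,Y}.
∅: M⊥W given ∅ in G with M→· removed — back-door holds.
P(W|do(M)) = P(W|M) — no adjustment needed.

P(W|do(M)): backdoor, adjust for ∅.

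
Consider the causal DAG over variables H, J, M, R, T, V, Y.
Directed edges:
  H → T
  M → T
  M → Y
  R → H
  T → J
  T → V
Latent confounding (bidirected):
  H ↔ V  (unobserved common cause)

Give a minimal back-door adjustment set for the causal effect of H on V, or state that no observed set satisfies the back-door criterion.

H→V: no observed back-door set.

desc(H)\{H}={J,T,V}; candidates ⊆ {M,R,Y}.
H↔V: latent back-door arc(s) into H.
size 0: {}; under {} H still reaches {R,V} ∋ V.
size 1: {M}, {R}, {Y}; under {M} H still reaches {R,V} ∋ V.
size 2: {M,R}, {M,Y}, {R,Y}; under {M,R} H still reaches {V} ∋ V.
H↔V cannot be blocked by any observed set — no back-door set.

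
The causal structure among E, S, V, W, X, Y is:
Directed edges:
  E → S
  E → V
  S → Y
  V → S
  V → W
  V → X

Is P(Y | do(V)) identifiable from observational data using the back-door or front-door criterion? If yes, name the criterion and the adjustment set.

desc(V)\{V}={S,W,X,Y}; candidates ⊆ {E}.
size 0: {}; under {} V still reaches {E,S,Y} ∋ Y.
{E}: V⊥Y given {E} in G with V→· removed — back-door holds.
P(Y|do(V)) = Σ_{E} P(Y|V,E)·P(E).

P(Y|do(V)): backdoor, adjust for {E}.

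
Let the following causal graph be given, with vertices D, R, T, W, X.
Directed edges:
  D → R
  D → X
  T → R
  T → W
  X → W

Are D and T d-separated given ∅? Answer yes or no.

Bayes-Ball from D | ∅ reaches {R,W,X}.
T ∉ reach(D|∅) ⇒ D ⊥ T | ∅.

Yes — D ⊥ T | ∅.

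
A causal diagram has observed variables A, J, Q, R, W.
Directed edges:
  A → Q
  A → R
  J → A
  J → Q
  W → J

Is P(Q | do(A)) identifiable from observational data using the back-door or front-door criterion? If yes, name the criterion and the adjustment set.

desc(A)\{A}={Q,R}; candidates ⊆ {J,W}.
size 0: {}; under {} A still reaches {J,Q,W} ∋ Q.
{J}: A⊥Q given {J} in G with A→· removed — back-door holds.
P(Q|do(A)) = Σ_{J} P(Q|A,J)·P(J).

P(Q|do(A)): backdoor, adjust for {J}.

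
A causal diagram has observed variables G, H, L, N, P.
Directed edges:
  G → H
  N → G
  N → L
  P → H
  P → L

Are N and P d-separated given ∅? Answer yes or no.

Bayes-Ball from N | ∅ reaches {G,H,L}.
P ∉ reach(N|∅) ⇒ N ⊥ P | ∅.

Yes — N ⊥ P | ∅.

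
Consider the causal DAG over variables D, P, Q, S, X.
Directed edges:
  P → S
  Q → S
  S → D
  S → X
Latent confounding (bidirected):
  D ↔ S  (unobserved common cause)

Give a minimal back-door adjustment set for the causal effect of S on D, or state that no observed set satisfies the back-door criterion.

S→D: no observed back-door set.

desc(S)\{S}={D,X}; candidates ⊆ {P,Q}.
S↔D: latent back-door arc(s) into S.
size 0: {}; under {} S still reaches {D,P,Q} ∋ D.
size 1: {P}, {Q}; under {P} S still reaches {D,Q} ∋ D.
size 2: {P,Q}; under {P,Q} S still reaches {D} ∋ D.
S↔D cannot be blocked by any observed set — no back-door set.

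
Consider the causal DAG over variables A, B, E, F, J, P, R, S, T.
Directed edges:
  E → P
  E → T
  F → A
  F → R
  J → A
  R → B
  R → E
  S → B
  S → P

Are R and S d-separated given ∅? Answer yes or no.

Bayes-Ball from R | ∅ reaches {A,B,E,F,P,T}.
S ∉ reach(R|∅) ⇒ R ⊥ S | ∅.

Yes — R ⊥ S | ∅.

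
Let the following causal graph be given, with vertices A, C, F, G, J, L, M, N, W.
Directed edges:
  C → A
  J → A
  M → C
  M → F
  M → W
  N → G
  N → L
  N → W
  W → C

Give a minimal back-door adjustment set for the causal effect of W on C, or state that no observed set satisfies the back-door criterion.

W→C: minimal back-door set {M}.

desc(W)\{W}={A,C}; candidates ⊆ {F,G,J,L,M,N}.
size 0: {}; under {} W still reaches {A,C,F,G,L,M,N} ∋ C.
{M}: W⊥C given {M} in G with W→· removed — back-door holds.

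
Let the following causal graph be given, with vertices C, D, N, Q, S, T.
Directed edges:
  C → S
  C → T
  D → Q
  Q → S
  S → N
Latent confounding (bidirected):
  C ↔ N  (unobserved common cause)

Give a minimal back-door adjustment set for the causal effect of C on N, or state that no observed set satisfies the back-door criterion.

C→N: no observed back-door set.

desc(C)\{C}={N,S,T}; candidates ⊆ {D,Q}.
C↔N: latent back-door arc(s) into C.
size 0: {}; under {} C still reaches {N} ∋ N.
size 1: {D}, {Q}; under {D} C still reaches {N} ∋ N.
size 2: {D,Q}; under {D,Q} C still reaches {N} ∋ N.
C↔N cannot be blocked by any observed set — no back-door set.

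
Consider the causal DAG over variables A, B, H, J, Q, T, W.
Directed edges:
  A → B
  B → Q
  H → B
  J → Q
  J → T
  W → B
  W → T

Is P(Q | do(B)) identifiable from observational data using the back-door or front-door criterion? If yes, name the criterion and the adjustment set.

desc(B)\{B}={Q}; candidates ⊆ {A,H,J,T,W}.
∅: B⊥Q given ∅ in G with B→· removed — back-door holds.
P(Q|do(B)) = P(Q|B) — no adjustment needed.

P(Q|do(B)): backdoor, adjust for ∅.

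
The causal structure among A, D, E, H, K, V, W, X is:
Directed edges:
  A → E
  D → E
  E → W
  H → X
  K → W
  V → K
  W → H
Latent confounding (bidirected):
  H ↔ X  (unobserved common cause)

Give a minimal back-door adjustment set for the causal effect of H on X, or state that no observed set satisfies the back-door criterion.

desc(H)\{H}={X}; candidates ⊆ {A,D,E,K,V,W}.
H↔X: latent back-door arc(s) into H.
size 0: {}; under {} H still reaches {A,D,E,K,V,W,X} ∋ X.
size 1: {A}, {D}, {E} …(+3); under {A} H still reaches {D,E,K,V,W,X} ∋ X.
size 2: {A,D}, {A,E}, {A,K} …(+12); under {A,D} H still reaches {E,K,V,W,X} ∋ X.
H↔X cannot be blocked by any observed set — no back-door set.

H→X: no observed back-door set.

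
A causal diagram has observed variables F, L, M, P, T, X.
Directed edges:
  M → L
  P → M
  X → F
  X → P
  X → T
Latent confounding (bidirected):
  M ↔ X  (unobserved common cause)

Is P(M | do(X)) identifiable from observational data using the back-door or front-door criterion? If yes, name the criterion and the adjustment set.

P(M|do(X)): frontdoor, adjust for {P}.

desc(X)\{X}={F,L,M,P,T}; candidates ⊆ {—}.
X↔M: latent back-door arc(s) into X.
size 0: {}; under {} X still reaches {L,M} ∋ M.
X↔M cannot be blocked by any observed set — no back-door set.
{P}: (i) intercepts every directed X→M path; (ii) no back-door X→{P}; (iii) {X} blocks every back-door {P}→M. Front-door holds.
P(M|do(X)) = Σ_{P} P(P|X) Σ_{X'} P(M|P,X')P(X').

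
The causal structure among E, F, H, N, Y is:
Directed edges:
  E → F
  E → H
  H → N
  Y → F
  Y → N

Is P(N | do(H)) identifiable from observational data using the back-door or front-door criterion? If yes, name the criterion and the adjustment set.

P(N|do(H)): backdoor, adjust for ∅.

desc(H)\{H}={N}; candidates ⊆ {E,F,Y}.
∅: H⊥N given ∅ in G with H→· removed — back-door holds.
P(N|do(H)) = P(N|H) — no adjustment needed.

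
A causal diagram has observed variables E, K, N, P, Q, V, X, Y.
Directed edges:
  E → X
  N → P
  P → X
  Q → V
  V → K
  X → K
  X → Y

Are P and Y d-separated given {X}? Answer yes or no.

Yes — P ⊥ Y | {X}.

Bayes-Ball from P | {X} reaches {E,N}.
Y ∉ reach(P|{X}) ⇒ P ⊥ Y | {X}.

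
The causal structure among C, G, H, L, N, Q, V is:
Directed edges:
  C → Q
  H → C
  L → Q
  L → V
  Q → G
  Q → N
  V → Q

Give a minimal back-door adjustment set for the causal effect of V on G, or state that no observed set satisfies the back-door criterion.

V→G: minimal back-door set {L}.

desc(V)\{V}={G,N,Q}; candidates ⊆ {C,H,L}.
size 0: {}; under {} V still reaches {G,L,N,Q} ∋ G.
{L}: V⊥G given {L} in G with V→· removed — back-door holds.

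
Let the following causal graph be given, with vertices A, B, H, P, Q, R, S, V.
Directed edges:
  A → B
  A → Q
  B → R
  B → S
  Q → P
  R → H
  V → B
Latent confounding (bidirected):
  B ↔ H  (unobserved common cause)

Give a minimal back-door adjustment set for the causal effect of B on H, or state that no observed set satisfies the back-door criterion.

B→H: no observed back-door set.

desc(B)\{B}={H,R,S}; candidates ⊆ {A,P,Q,V}.
B↔H: latent back-door arc(s) into B.
size 0: {}; under {} B still reaches {A,H,P,Q,V} ∋ H.
size 1: {A}, {P}, {Q} …(+1); under {A} B still reaches {H,V} ∋ H.
size 2: {A,P}, {A,Q}, {A,V} …(+3); under {A,P} B still reaches {H,V} ∋ H.
B↔H cannot be blocked by any observed set — no back-door set.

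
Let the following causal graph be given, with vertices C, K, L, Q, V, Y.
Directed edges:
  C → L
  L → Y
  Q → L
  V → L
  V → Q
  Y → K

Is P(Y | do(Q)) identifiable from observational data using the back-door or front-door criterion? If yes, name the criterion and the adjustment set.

P(Y|do(Q)): backdoor, adjust for {V}.

desc(Q)\{Q}={K,L,Y}; candidates ⊆ {C,V}.
size 0: {}; under {} Q still reaches {K,L,V,Y} ∋ Y.
{V}: Q⊥Y given {V} in G with Q→· removed — back-door holds.
P(Y|do(Q)) = Σ_{V} P(Y|Q,V)·P(V).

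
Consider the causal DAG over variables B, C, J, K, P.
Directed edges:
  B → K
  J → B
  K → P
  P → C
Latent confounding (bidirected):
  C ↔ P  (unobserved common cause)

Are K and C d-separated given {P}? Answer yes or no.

No — K and C are d-connected given {P}.

Bayes-Ball from K | {P} reaches {B,C,J}.
C ∈ reach(K|{P}) ⇒ K ⊥̸ C | {P}.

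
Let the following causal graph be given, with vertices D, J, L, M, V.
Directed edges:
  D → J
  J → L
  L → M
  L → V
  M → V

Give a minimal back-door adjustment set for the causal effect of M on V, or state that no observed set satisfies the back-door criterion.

desc(M)\{M}={V}; candidates ⊆ {D,J,L}.
size 0: {}; under {} M still reaches {D,J,L,V} ∋ V.
{L}: M⊥V given {L} in G with M→· removed — back-door holds.

M→V: minimal back-door set {L}.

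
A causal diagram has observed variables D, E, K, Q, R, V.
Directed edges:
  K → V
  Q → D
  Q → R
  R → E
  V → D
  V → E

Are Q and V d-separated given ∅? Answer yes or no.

Yes — Q ⊥ V | ∅.

Bayes-Ball from Q | ∅ reaches {D,E,R}.
V ∉ reach(Q|∅) ⇒ Q ⊥ V | ∅.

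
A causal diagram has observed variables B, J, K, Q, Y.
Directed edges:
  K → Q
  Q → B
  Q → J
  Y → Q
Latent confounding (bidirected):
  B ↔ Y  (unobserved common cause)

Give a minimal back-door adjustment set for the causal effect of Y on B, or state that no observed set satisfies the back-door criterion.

Y→B: no observed back-door set.

desc(Y)\{Y}={B,J,Q}; candidates ⊆ {K}.
Y↔B: latent back-door arc(s) into Y.
size 0: {}; under {} Y still reaches {B} ∋ B.
size 1: {K}; under {K} Y still reaches {B} ∋ B.
Y↔B cannot be blocked by any observed set — no back-door set.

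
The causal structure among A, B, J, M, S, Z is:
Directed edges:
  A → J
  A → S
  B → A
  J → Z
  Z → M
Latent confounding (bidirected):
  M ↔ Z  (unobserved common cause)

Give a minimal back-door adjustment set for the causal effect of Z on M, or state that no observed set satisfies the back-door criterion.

Z→M: no observed back-door set.

desc(Z)\{Z}={M}; candidates ⊆ {A,B,J,S}.
Z↔M: latent back-door arc(s) into Z.
size 0: {}; under {} Z still reaches {A,B,J,M,S} ∋ M.
size 1: {A}, {B}, {J} …(+1); under {A} Z still reaches {J,M} ∋ M.
size 2: {A,B}, {A,J}, {A,S} …(+3); under {A,B} Z still reaches {J,M} ∋ M.
Z↔M cannot be blocked by any observed set — no back-door set.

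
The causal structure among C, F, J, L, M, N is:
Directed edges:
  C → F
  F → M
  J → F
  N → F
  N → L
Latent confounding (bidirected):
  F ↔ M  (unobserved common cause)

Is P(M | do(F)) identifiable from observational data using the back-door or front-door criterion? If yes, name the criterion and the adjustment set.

P(M|do(F)): not identifiable (no BD/FD set).

desc(F)\{F}={M}; candidates ⊆ {C,J,L,N}.
F↔M: latent back-door arc(s) into F.
size 0: {}; under {} F still reaches {C,J,L,M,N} ∋ M.
size 1: {C}, {J}, {L} …(+1); under {C} F still reaches {J,L,M,N} ∋ M.
size 2: {C,J}, {C,L}, {C,N} …(+3); under {C,J} F still reaches {L,M,N} ∋ M.
F↔M cannot be blocked by any observed set — no back-door set.
No mediator lies on a directed F→…→M path.
Neither criterion identifies P(M|do(F)) in this graph.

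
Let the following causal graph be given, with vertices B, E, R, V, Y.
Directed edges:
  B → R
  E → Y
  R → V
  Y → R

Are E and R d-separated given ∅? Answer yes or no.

Bayes-Ball from E | ∅ reaches {R,V,Y}.
R ∈ reach(E|∅) ⇒ E ⊥̸ R | ∅.

No — E and R are d-connected given ∅.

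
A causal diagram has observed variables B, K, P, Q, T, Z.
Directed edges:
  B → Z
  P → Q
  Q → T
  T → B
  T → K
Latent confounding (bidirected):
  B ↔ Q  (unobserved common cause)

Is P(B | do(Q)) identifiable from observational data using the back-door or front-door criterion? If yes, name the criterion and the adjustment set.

P(B|do(Q)): frontdoor, adjust for {T}.

desc(Q)\{Q}={B,K,T,Z}; candidates ⊆ {P}.
Q↔B: latent back-door arc(s) into Q.
size 0: {}; under {} Q still reaches {B,P,Z} ∋ B.
size 1: {P}; under {P} Q still reaches {B,Z} ∋ B.
Q↔B cannot be blocked by any observed set — no back-door set.
{T}: (i) intercepts every directed Q→B path; (ii) no back-door Q→{T}; (iii) {Q} blocks every back-door {T}→B. Front-door holds.
P(B|do(Q)) = Σ_{T} P(T|Q) Σ_{Q'} P(B|T,Q')P(Q').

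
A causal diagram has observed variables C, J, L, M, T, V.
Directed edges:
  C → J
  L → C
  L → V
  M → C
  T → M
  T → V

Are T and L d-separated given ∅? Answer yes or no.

Bayes-Ball from T | ∅ reaches {C,J,M,V}.
L ∉ reach(T|∅) ⇒ T ⊥ L | ∅.

Yes — T ⊥ L | ∅.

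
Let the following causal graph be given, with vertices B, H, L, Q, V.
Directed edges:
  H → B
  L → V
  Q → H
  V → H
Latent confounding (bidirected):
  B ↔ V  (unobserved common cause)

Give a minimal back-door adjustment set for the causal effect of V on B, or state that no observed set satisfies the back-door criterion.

desc(V)\{V}={B,H}; candidates ⊆ {L,Q}.
V↔B: latent back-door arc(s) into V.
size 0: {}; under {} V still reaches {B,L} ∋ B.
size 1: {L}, {Q}; under {L} V still reaches {B} ∋ B.
size 2: {L,Q}; under {L,Q} V still reaches {B} ∋ B.
V↔B cannot be blocked by any observed set — no back-door set.

V→B: no observed back-door set.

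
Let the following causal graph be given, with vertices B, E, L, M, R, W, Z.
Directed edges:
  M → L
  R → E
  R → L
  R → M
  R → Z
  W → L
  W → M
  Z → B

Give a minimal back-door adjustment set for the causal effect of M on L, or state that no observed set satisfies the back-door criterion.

M→L: minimal back-door set {R, W}.

desc(M)\{M}={L}; candidates ⊆ {B,E,R,W,Z}.
size 0: {}; under {} M still reaches {B,E,L,R,W,Z} ∋ L.
size 1: {B}, {E}, {R} …(+2); under {B} M still reaches {E,L,R,W,Z} ∋ L.
{R,W}: M⊥L given {R,W} in G with M→· removed — back-door holds.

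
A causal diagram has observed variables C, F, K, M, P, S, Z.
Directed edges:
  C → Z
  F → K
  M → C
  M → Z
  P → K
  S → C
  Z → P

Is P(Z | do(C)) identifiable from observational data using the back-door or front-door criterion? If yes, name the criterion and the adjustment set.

desc(C)\{C}={K,P,Z}; candidates ⊆ {F,M,S}.
size 0: {}; under {} C still reaches {K,M,P,S,Z} ∋ Z.
{M}: C⊥Z given {M} in G with C→· removed — back-door holds.
P(Z|do(C)) = Σ_{M} P(Z|C,M)·P(M).

P(Z|do(C)): backdoor, adjust for {M}.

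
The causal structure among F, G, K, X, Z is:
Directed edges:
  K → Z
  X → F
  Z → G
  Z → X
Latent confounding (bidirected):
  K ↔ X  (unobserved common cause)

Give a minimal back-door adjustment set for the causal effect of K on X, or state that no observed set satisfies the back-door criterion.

desc(K)\{K}={F,G,X,Z}; candidates ⊆ {—}.
K↔X: latent back-door arc(s) into K.
size 0: {}; under {} K still reaches {F,X} ∋ X.
K↔X cannot be blocked by any observed set — no back-door set.

K→X: no observed back-door set.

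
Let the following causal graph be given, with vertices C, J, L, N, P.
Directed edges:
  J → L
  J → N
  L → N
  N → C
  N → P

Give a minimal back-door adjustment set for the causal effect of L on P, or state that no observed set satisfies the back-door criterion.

desc(L)\{L}={C,N,P}; candidates ⊆ {J}.
size 0: {}; under {} L still reaches {C,J,N,P} ∋ P.
{J}: L⊥P given {J} in G with L→· removed — back-door holds.

L→P: minimal back-door set {J}.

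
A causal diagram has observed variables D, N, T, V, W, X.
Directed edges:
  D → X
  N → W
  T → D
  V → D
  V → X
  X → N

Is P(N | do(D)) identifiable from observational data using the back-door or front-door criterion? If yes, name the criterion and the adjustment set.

desc(D)\{D}={N,W,X}; candidates ⊆ {T,V}.
size 0: {}; under {} D still reaches {N,T,V,W,X} ∋ N.
{V}: D⊥N given {V} in G with D→· removed — back-door holds.
P(N|do(D)) = Σ_{V} P(N|D,V)·P(V).

P(N|do(D)): backdoor, adjust for {V}.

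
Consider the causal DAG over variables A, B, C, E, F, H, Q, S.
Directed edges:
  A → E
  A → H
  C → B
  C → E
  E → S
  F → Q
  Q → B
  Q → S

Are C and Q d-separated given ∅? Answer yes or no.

Bayes-Ball from C | ∅ reaches {B,E,S}.
Q ∉ reach(C|∅) ⇒ C ⊥ Q | ∅.

Yes — C ⊥ Q | ∅.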